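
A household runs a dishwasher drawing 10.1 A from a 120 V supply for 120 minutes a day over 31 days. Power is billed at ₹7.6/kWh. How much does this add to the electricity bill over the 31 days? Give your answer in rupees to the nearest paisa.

Power = 10.1 A × 120 V = 1212 W = 1.212 kW
Runtime = 120 min × 31 = 3720 min = 62 h
Energy = 1.212 kW × 62 h = 75.144 kWh
Cost = 75.144 kWh × ₹7.6/kWh = ₹571.09

₹571.09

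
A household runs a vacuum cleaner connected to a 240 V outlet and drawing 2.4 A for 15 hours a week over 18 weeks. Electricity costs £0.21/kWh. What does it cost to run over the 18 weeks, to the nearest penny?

Power = 2.4 A × 240 V = 576 W = 0.576 kW
Runtime = 15 h/week × 18 weeks = 270 h
Energy = 0.576 kW × 270 h = 155.52 kWh
Cost = 155.52 kWh × £0.21/kWh = £32.66

£32.66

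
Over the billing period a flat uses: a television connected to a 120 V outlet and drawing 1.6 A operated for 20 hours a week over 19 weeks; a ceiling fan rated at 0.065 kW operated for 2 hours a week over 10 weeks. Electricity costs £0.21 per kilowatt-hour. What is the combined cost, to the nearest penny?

television: Power = 1.6 A × 120 V = 192 W = 0.192 kW
television: Runtime = 20 h/week × 19 weeks = 380 h
television: 0.192 kW × 380 h = 72.96 kWh
ceiling fan: Runtime = 2 h/week × 10 weeks = 20 h
ceiling fan: 0.065 kW × 20 h = 1.3 kWh
Total energy = 74.26 kWh
Cost = 74.26 × £0.21 = £15.59

£15.59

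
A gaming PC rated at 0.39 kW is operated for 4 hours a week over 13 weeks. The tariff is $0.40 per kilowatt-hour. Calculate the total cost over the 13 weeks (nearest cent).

Runtime = 4 h/week × 13 weeks = 52 h
Energy = 0.39 kW × 52 h = 20.28 kWh
Cost = 20.28 kWh × $0.40/kWh = $8.11

$8.11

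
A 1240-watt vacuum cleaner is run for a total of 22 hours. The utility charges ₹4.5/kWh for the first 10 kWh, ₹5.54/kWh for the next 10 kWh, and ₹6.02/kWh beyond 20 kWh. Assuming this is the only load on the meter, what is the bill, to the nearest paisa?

₹144.23

Energy = 1.24 kW × 22 h = 27.28 kWh
Tier 1 (0–10 kWh): 10 × ₹4.5 = ₹45
Tier 2 (10–20 kWh): 10 × ₹5.54 = ₹55.4
Above 20 kWh: 7.28 × ₹6.02 = ₹43.8256
Bill = ₹144.23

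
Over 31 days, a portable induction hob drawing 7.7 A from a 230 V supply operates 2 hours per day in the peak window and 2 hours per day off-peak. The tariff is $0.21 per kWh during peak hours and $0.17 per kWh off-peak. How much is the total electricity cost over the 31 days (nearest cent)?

$41.72

Power = 7.7 A × 230 V = 1771 W = 1.771 kW
Peak energy = 1.771 kW × 2 h × 31 = 109.802 kWh
Off-peak energy = 1.771 kW × 2 h × 31 = 109.802 kWh
Cost = 109.802 × $0.21 + 109.802 × $0.17 = $23.05842 + $18.66634 = $41.72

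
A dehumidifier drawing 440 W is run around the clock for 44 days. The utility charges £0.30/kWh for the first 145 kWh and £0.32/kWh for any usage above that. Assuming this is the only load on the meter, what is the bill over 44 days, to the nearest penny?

£145.78

Runtime = 24 h × 44 = 1056 h
Energy = 0.44 kW × 1056 h = 464.64 kWh
Tier 1 (0–145 kWh): 145 × £0.30 = £43.5
Above 145 kWh: 319.64 × £0.32 = £102.2848
Bill = £145.78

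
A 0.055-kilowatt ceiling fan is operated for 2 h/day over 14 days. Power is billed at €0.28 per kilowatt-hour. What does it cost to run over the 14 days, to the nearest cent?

€0.43

Runtime = 2 h/day × 14 days = 28 h
Energy = 0.055 kW × 28 h = 1.54 kWh
Cost = 1.54 kWh × €0.28/kWh = €0.43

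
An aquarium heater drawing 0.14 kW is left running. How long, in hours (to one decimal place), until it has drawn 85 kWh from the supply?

Hours = 85 kWh ÷ 0.14 kW = 607.1 h

607.1 h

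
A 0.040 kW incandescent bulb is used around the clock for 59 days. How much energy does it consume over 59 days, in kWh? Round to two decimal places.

56.64 kWh

Runtime = 24 h × 59 = 1416 h
Energy = 0.04 kW × 1416 h = 56.64 kWh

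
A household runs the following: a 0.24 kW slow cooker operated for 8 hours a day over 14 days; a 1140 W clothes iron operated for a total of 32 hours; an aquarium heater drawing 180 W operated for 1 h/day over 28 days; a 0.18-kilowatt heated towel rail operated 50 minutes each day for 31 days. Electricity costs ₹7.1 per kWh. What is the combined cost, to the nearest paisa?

slow cooker: Runtime = 8 h/day × 14 days = 112 h
slow cooker: 0.24 kW × 112 h = 26.88 kWh
clothes iron: 1.14 kW × 32 h = 36.48 kWh
aquarium heater: Runtime = 1 h/day × 28 days = 28 h
aquarium heater: 0.18 kW × 28 h = 5.04 kWh
heated towel rail: Runtime = 50 min × 31 = 1550 min = 25.833333… h
heated towel rail: 0.18 kW × 25.833333… h = 4.65 kWh
Total energy = 73.05 kWh
Cost = 73.05 × ₹7.1 = ₹518.66

₹518.66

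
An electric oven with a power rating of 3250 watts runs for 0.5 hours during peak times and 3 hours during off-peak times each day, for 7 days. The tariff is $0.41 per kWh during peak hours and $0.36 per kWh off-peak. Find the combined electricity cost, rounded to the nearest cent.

Peak energy = 3.25 kW × 0.5 h × 7 = 11.375 kWh
Off-peak energy = 3.25 kW × 3 h × 7 = 68.25 kWh
Cost = 11.375 × $0.41 + 68.25 × $0.36 = $4.66375 + $24.57 = $29.23

$29.23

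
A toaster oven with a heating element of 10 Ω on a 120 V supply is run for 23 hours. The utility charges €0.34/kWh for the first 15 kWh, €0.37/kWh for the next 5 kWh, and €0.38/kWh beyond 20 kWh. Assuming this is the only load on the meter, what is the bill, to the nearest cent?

Power = V²/R = 120²/10 = 1440 W = 1.44 kW
Energy = 1.44 kW × 23 h = 33.12 kWh
Tier 1 (0–15 kWh): 15 × €0.34 = €5.1
Tier 2 (15–20 kWh): 5 × €0.37 = €1.85
Above 20 kWh: 13.12 × €0.38 = €4.9856
Bill = €11.94

€11.94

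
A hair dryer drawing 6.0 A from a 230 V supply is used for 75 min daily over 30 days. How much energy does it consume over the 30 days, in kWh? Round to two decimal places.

Power = 6.0 A × 230 V = 1380 W = 1.38 kW
Runtime = 75 min × 30 = 2250 min = 37.5 h
Energy = 1.38 kW × 37.5 h = 51.75 kWh

51.75 kWh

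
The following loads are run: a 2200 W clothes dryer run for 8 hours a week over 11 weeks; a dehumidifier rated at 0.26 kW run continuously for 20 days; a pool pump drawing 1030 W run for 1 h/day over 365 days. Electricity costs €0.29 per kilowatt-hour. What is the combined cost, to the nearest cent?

€201.36

clothes dryer: Runtime = 8 h/week × 11 weeks = 88 h
clothes dryer: 2.2 kW × 88 h = 193.6 kWh
dehumidifier: Runtime = 24 h × 20 = 480 h
dehumidifier: 0.26 kW × 480 h = 124.8 kWh
pool pump: Runtime = 1 h/day × 365 days = 365 h
pool pump: 1.03 kW × 365 h = 375.95 kWh
Total energy = 694.35 kWh
Cost = 694.35 × €0.29 = €201.36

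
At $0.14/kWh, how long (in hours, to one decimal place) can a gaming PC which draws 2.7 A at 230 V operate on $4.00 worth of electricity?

46.0 h

Power = 2.7 A × 230 V = 621 W = 0.621 kW
Energy available = $4.00 ÷ $0.14/kWh = 28.5714 kWh
Hours = 28.5714 kWh ÷ 0.621 kW = 46.0 h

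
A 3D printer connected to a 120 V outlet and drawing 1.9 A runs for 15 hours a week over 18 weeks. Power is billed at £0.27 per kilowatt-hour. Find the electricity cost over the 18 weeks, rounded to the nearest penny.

Power = 1.9 A × 120 V = 228 W = 0.228 kW
Runtime = 15 h/week × 18 weeks = 270 h
Energy = 0.228 kW × 270 h = 61.56 kWh
Cost = 61.56 kWh × £0.27/kWh = £16.62

£16.62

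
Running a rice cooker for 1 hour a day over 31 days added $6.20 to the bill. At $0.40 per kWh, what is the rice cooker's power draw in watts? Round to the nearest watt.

500 W

Energy = $6.20 ÷ $0.40/kWh = 15.5 kWh
Runtime = 1 h/day × 31 days = 31 h
Power = 15.5 kWh ÷ 31 h = 0.5 kW = 500 W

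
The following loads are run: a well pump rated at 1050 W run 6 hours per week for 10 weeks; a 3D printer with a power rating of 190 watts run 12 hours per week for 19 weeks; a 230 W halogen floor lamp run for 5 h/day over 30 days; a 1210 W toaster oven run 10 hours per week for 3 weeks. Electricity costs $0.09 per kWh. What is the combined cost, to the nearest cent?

$15.94

well pump: Runtime = 6 h/week × 10 weeks = 60 h
well pump: 1.05 kW × 60 h = 63 kWh
3D printer: Runtime = 12 h/week × 19 weeks = 228 h
3D printer: 0.19 kW × 228 h = 43.32 kWh
halogen floor lamp: Runtime = 5 h/day × 30 days = 150 h
halogen floor lamp: 0.23 kW × 150 h = 34.5 kWh
toaster oven: Runtime = 10 h/week × 3 weeks = 30 h
toaster oven: 1.21 kW × 30 h = 36.3 kWh
Total energy = 177.12 kWh
Cost = 177.12 × $0.09 = $15.94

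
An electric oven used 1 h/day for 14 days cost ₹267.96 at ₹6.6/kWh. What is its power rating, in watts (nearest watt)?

Energy = ₹267.96 ÷ ₹6.6/kWh = 40.6 kWh
Runtime = 1 h/day × 14 days = 14 h
Power = 40.6 kWh ÷ 14 h = 2.9 kW = 2900 W

2900 W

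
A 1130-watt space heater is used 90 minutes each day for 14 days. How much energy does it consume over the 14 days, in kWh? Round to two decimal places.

23.73 kWh

Runtime = 90 min × 14 = 1260 min = 21 h
Energy = 1.13 kW × 21 h = 23.73 kWh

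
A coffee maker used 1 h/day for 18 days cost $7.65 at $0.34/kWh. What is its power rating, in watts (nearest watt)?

Energy = $7.65 ÷ $0.34/kWh = 22.5 kWh
Runtime = 1 h/day × 18 days = 18 h
Power = 22.5 kWh ÷ 18 h = 1.25 kW = 1250 W

1250 W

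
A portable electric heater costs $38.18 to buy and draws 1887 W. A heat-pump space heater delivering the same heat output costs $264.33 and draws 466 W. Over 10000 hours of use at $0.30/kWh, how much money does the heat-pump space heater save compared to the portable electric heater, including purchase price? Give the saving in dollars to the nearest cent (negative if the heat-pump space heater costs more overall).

portable electric heater: $38.18 + (1887/1000) kW × 10000 h × $0.30 = $38.18 + $5661 = $5699.18
heat-pump space heater: $264.33 + (466/1000) kW × 10000 h × $0.30 = $264.33 + $1398 = $1662.33
Saving = $5699.18 − $1662.33 = $4036.85

$4036.85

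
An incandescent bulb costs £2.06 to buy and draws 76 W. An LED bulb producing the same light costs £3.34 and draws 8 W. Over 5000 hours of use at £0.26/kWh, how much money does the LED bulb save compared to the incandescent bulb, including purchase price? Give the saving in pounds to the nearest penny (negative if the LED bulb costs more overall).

incandescent bulb: £2.06 + (76/1000) kW × 5000 h × £0.26 = £2.06 + £98.8 = £100.86
LED bulb: £3.34 + (8/1000) kW × 5000 h × £0.26 = £3.34 + £10.4 = £13.74
Saving = £100.86 − £13.74 = £87.12

£87.12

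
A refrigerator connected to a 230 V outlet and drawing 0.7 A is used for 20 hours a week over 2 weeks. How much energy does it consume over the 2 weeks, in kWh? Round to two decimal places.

6.44 kWh

Power = 0.7 A × 230 V = 161 W = 0.161 kW
Runtime = 20 h/week × 2 weeks = 40 h
Energy = 0.161 kW × 40 h = 6.44 kWh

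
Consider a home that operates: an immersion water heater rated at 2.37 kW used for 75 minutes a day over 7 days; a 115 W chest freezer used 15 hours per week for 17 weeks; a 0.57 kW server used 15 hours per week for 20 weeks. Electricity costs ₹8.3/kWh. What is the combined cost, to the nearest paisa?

immersion water heater: Runtime = 75 min × 7 = 525 min = 8.75 h
immersion water heater: 2.37 kW × 8.75 h = 20.7375 kWh
chest freezer: Runtime = 15 h/week × 17 weeks = 255 h
chest freezer: 0.115 kW × 255 h = 29.325 kWh
server: Runtime = 15 h/week × 20 weeks = 300 h
server: 0.57 kW × 300 h = 171 kWh
Total energy = 221.0625 kWh
Cost = 221.0625 × ₹8.3 = ₹1834.82

₹1834.82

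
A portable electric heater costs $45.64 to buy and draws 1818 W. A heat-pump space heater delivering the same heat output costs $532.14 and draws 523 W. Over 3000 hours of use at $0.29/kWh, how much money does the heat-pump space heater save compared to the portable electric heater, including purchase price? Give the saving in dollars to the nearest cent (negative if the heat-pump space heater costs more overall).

portable electric heater: $45.64 + (1818/1000) kW × 3000 h × $0.29 = $45.64 + $1581.66 = $1627.3
heat-pump space heater: $532.14 + (523/1000) kW × 3000 h × $0.29 = $532.14 + $455.01 = $987.15
Saving = $1627.3 − $987.15 = $640.15

$640.15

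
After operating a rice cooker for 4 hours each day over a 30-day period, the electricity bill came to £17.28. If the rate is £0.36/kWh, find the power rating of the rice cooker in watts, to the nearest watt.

Energy = £17.28 ÷ £0.36/kWh = 48 kWh
Runtime = 4 h/day × 30 days = 120 h
Power = 48 kWh ÷ 120 h = 0.4 kW = 400 W

400 W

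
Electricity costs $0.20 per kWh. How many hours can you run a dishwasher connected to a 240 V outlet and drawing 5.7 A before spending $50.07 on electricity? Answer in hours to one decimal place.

183.0 h

Power = 5.7 A × 240 V = 1368 W = 1.368 kW
Energy available = $50.07 ÷ $0.20/kWh = 250.35 kWh
Hours = 250.35 kWh ÷ 1.368 kW = 183.0 h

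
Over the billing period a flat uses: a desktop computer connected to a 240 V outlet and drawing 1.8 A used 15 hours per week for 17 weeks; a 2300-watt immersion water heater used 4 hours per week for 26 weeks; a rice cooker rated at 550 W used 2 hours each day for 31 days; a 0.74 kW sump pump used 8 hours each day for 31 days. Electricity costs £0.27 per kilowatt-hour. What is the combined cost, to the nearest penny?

£153.08

desktop computer: Power = 1.8 A × 240 V = 432 W = 0.432 kW
desktop computer: Runtime = 15 h/week × 17 weeks = 255 h
desktop computer: 0.432 kW × 255 h = 110.16 kWh
immersion water heater: Runtime = 4 h/week × 26 weeks = 104 h
immersion water heater: 2.3 kW × 104 h = 239.2 kWh
rice cooker: Runtime = 2 h/day × 31 days = 62 h
rice cooker: 0.55 kW × 62 h = 34.1 kWh
sump pump: Runtime = 8 h/day × 31 days = 248 h
sump pump: 0.74 kW × 248 h = 183.52 kWh
Total energy = 566.98 kWh
Cost = 566.98 × £0.27 = £153.08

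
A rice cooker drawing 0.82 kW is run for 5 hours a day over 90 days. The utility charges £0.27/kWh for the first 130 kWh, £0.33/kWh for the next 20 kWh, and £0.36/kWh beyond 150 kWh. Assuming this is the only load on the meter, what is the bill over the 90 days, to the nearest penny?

Runtime = 5 h/day × 90 days = 450 h
Energy = 0.82 kW × 450 h = 369 kWh
Tier 1 (0–130 kWh): 130 × £0.27 = £35.1
Tier 2 (130–150 kWh): 20 × £0.33 = £6.6
Above 150 kWh: 219 × £0.36 = £78.84
Bill = £120.54

£120.54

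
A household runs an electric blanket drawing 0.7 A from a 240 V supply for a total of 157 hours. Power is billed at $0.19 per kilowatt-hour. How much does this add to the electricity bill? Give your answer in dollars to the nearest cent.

$5.01

Power = 0.7 A × 240 V = 168 W = 0.168 kW
Energy = 0.168 kW × 157 h = 26.376 kWh
Cost = 26.376 kWh × $0.19/kWh = $5.01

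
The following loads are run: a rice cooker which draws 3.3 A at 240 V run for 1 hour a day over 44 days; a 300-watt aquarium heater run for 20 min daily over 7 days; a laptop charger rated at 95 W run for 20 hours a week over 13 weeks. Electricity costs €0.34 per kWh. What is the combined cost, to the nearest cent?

rice cooker: Power = 3.3 A × 240 V = 792 W = 0.792 kW
rice cooker: Runtime = 1 h/day × 44 days = 44 h
rice cooker: 0.792 kW × 44 h = 34.848 kWh
aquarium heater: Runtime = 20 min × 7 = 140 min = 2.333333… h
aquarium heater: 0.3 kW × 2.333333… h = 0.7 kWh
laptop charger: Runtime = 20 h/week × 13 weeks = 260 h
laptop charger: 0.095 kW × 260 h = 24.7 kWh
Total energy = 60.248 kWh
Cost = 60.248 × €0.34 = €20.48

€20.48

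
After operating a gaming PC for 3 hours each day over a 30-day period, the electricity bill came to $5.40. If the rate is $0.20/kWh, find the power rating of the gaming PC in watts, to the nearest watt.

300 W

Energy = $5.40 ÷ $0.20/kWh = 27 kWh
Runtime = 3 h/day × 30 days = 90 h
Power = 27 kWh ÷ 90 h = 0.3 kW = 300 W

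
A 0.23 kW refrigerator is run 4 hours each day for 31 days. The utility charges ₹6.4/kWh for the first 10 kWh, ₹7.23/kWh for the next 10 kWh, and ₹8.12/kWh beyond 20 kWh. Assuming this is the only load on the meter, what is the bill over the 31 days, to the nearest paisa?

Runtime = 4 h/day × 31 days = 124 h
Energy = 0.23 kW × 124 h = 28.52 kWh
Tier 1 (0–10 kWh): 10 × ₹6.4 = ₹64
Tier 2 (10–20 kWh): 10 × ₹7.23 = ₹72.3
Above 20 kWh: 8.52 × ₹8.12 = ₹69.1824
Bill = ₹205.48

₹205.48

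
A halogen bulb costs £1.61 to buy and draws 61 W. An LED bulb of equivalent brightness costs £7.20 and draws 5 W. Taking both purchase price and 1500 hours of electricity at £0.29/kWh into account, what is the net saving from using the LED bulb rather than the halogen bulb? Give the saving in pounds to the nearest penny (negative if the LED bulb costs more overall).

halogen bulb: £1.61 + (61/1000) kW × 1500 h × £0.29 = £1.61 + £26.535 = £28.145
LED bulb: £7.20 + (5/1000) kW × 1500 h × £0.29 = £7.20 + £2.175 = £9.375
Saving = £28.145 − £9.375 = £18.77

£18.77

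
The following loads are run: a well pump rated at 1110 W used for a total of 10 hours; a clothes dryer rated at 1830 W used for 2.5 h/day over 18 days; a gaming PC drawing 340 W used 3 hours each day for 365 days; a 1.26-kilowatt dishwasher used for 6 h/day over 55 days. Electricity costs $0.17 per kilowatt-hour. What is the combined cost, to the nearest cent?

well pump: 1.11 kW × 10 h = 11.1 kWh
clothes dryer: Runtime = 2.5 h/day × 18 days = 45 h
clothes dryer: 1.83 kW × 45 h = 82.35 kWh
gaming PC: Runtime = 3 h/day × 365 days = 1095 h
gaming PC: 0.34 kW × 1095 h = 372.3 kWh
dishwasher: Runtime = 6 h/day × 55 days = 330 h
dishwasher: 1.26 kW × 330 h = 415.8 kWh
Total energy = 881.55 kWh
Cost = 881.55 × $0.17 = $149.86

$149.86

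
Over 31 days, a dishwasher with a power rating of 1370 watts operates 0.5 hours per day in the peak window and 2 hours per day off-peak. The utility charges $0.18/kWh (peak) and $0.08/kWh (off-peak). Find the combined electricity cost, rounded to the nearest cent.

$10.62

Peak energy = 1.37 kW × 0.5 h × 31 = 21.235 kWh
Off-peak energy = 1.37 kW × 2 h × 31 = 84.94 kWh
Cost = 21.235 × $0.18 + 84.94 × $0.08 = $3.8223 + $6.7952 = $10.62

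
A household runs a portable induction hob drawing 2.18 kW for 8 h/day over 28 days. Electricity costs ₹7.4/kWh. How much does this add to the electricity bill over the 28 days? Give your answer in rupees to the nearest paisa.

₹3613.57

Runtime = 8 h/day × 28 days = 224 h
Energy = 2.18 kW × 224 h = 488.32 kWh
Cost = 488.32 kWh × ₹7.4/kWh = ₹3613.57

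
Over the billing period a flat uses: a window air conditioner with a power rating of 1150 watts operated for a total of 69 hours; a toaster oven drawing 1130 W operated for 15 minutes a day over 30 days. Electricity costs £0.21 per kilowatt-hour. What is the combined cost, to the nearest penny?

£18.44

window air conditioner: 1.15 kW × 69 h = 79.35 kWh
toaster oven: Runtime = 15 min × 30 = 450 min = 7.5 h
toaster oven: 1.13 kW × 7.5 h = 8.475 kWh
Total energy = 87.825 kWh
Cost = 87.825 × £0.21 = £18.44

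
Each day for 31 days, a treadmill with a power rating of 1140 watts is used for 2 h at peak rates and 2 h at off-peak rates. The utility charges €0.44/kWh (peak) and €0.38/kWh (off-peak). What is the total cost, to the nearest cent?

€57.96

Peak energy = 1.14 kW × 2 h × 31 = 70.68 kWh
Off-peak energy = 1.14 kW × 2 h × 31 = 70.68 kWh
Cost = 70.68 × €0.44 + 70.68 × €0.38 = €31.0992 + €26.8584 = €57.96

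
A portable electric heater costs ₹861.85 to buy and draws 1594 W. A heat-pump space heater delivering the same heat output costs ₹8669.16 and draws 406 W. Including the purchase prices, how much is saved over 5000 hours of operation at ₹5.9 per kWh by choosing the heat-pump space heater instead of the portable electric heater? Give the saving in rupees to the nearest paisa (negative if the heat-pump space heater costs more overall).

portable electric heater: ₹861.85 + (1594/1000) kW × 5000 h × ₹5.9 = ₹861.85 + ₹47023 = ₹47884.85
heat-pump space heater: ₹8669.16 + (406/1000) kW × 5000 h × ₹5.9 = ₹8669.16 + ₹11977 = ₹20646.16
Saving = ₹47884.85 − ₹20646.16 = ₹27238.69

₹27238.69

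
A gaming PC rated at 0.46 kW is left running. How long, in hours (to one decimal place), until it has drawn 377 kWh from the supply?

819.6 h

Hours = 377 kWh ÷ 0.46 kW = 819.6 h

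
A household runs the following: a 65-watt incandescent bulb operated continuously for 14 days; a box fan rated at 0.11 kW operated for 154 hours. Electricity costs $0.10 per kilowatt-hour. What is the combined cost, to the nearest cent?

$3.88

incandescent bulb: Runtime = 24 h × 14 = 336 h
incandescent bulb: 0.065 kW × 336 h = 21.84 kWh
box fan: 0.11 kW × 154 h = 16.94 kWh
Total energy = 38.78 kWh
Cost = 38.78 × $0.10 = $3.88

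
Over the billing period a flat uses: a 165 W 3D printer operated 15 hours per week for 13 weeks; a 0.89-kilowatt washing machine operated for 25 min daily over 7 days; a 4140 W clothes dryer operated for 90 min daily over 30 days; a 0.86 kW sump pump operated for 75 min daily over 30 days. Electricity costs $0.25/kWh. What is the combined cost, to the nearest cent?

3D printer: Runtime = 15 h/week × 13 weeks = 195 h
3D printer: 0.165 kW × 195 h = 32.175 kWh
washing machine: Runtime = 25 min × 7 = 175 min = 2.916666… h
washing machine: 0.89 kW × 2.916666… h = 2.595833… kWh
clothes dryer: Runtime = 90 min × 30 = 2700 min = 45 h
clothes dryer: 4.14 kW × 45 h = 186.3 kWh
sump pump: Runtime = 75 min × 30 = 2250 min = 37.5 h
sump pump: 0.86 kW × 37.5 h = 32.25 kWh
Total energy = 253.320833… kWh
Cost = 253.320833… × $0.25 = $63.33

$63.33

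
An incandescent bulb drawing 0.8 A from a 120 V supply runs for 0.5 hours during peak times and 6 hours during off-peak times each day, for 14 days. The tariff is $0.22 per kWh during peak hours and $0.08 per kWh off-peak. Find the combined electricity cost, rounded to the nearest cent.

$0.79

Power = 0.8 A × 120 V = 96 W = 0.096 kW
Peak energy = 0.096 kW × 0.5 h × 14 = 0.672 kWh
Off-peak energy = 0.096 kW × 6 h × 14 = 8.064 kWh
Cost = 0.672 × $0.22 + 8.064 × $0.08 = $0.14784 + $0.64512 = $0.79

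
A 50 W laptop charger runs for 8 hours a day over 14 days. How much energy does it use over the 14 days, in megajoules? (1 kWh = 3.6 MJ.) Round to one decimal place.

Runtime = 8 h/day × 14 days = 112 h
Energy = 0.05 kW × 112 h = 5.6 kWh
= 5.6 × 3.6 MJ = 20.2 MJ

20.2 MJ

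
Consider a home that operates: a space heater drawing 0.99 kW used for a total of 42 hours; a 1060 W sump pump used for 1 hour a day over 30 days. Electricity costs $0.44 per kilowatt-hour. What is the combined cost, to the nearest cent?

space heater: 0.99 kW × 42 h = 41.58 kWh
sump pump: Runtime = 1 h/day × 30 days = 30 h
sump pump: 1.06 kW × 30 h = 31.8 kWh
Total energy = 73.38 kWh
Cost = 73.38 × $0.44 = $32.29

$32.29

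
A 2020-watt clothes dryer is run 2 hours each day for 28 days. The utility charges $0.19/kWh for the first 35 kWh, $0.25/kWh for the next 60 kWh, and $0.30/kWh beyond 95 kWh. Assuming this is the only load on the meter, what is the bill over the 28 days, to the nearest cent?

$27.09

Runtime = 2 h/day × 28 days = 56 h
Energy = 2.02 kW × 56 h = 113.12 kWh
Tier 1 (0–35 kWh): 35 × $0.19 = $6.65
Tier 2 (35–95 kWh): 60 × $0.25 = $15
Above 95 kWh: 18.12 × $0.30 = $5.436
Bill = $27.09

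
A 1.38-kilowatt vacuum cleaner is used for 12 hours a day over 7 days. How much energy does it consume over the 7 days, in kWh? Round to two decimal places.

Runtime = 12 h/day × 7 days = 84 h
Energy = 1.38 kW × 84 h = 115.92 kWh

115.92 kWh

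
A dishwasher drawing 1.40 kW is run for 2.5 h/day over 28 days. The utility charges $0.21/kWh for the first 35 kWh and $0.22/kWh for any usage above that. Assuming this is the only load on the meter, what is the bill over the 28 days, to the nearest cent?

Runtime = 2.5 h/day × 28 days = 70 h
Energy = 1.4 kW × 70 h = 98 kWh
Tier 1 (0–35 kWh): 35 × $0.21 = $7.35
Above 35 kWh: 63 × $0.22 = $13.86
Bill = $21.21

$21.21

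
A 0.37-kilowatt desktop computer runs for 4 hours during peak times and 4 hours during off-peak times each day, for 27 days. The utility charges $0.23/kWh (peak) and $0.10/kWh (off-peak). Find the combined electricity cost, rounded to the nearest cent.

$13.19

Peak energy = 0.37 kW × 4 h × 27 = 39.96 kWh
Off-peak energy = 0.37 kW × 4 h × 27 = 39.96 kWh
Cost = 39.96 × $0.23 + 39.96 × $0.10 = $9.1908 + $3.996 = $13.19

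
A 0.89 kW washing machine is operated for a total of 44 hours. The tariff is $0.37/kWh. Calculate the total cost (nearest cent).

Energy = 0.89 kW × 44 h = 39.16 kWh
Cost = 39.16 kWh × $0.37/kWh = $14.49

$14.49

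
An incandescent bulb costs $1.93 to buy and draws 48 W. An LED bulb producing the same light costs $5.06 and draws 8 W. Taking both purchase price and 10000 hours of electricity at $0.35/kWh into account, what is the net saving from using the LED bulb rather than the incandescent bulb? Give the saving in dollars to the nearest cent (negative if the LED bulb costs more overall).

incandescent bulb: $1.93 + (48/1000) kW × 10000 h × $0.35 = $1.93 + $168 = $169.93
LED bulb: $5.06 + (8/1000) kW × 10000 h × $0.35 = $5.06 + $28 = $33.06
Saving = $169.93 − $33.06 = $136.87

$136.87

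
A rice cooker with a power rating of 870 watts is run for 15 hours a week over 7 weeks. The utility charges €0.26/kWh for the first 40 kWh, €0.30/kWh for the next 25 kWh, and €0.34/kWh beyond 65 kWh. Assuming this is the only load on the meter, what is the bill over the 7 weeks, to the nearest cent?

€26.86

Runtime = 15 h/week × 7 weeks = 105 h
Energy = 0.87 kW × 105 h = 91.35 kWh
Tier 1 (0–40 kWh): 40 × €0.26 = €10.4
Tier 2 (40–65 kWh): 25 × €0.30 = €7.5
Above 65 kWh: 26.35 × €0.34 = €8.959
Bill = €26.86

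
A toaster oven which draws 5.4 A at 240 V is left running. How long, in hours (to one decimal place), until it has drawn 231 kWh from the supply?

178.2 h

Power = 5.4 A × 240 V = 1296 W = 1.296 kW
Hours = 231 kWh ÷ 1.296 kW = 178.2 h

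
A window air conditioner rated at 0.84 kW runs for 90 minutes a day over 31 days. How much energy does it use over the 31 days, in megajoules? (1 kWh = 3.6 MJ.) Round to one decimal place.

Runtime = 90 min × 31 = 2790 min = 46.5 h
Energy = 0.84 kW × 46.5 h = 39.06 kWh
= 39.06 × 3.6 MJ = 140.6 MJ

140.6 MJ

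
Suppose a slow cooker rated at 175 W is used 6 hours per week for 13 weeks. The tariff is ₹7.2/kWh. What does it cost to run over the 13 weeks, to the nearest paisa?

₹98.28

Runtime = 6 h/week × 13 weeks = 78 h
Energy = 0.175 kW × 78 h = 13.65 kWh
Cost = 13.65 kWh × ₹7.2/kWh = ₹98.28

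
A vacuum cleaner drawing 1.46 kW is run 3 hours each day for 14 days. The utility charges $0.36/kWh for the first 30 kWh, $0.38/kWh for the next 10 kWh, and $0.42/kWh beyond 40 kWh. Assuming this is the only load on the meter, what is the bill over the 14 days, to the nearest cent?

$23.55

Runtime = 3 h/day × 14 days = 42 h
Energy = 1.46 kW × 42 h = 61.32 kWh
Tier 1 (0–30 kWh): 30 × $0.36 = $10.8
Tier 2 (30–40 kWh): 10 × $0.38 = $3.8
Above 40 kWh: 21.32 × $0.42 = $8.9544
Bill = $23.55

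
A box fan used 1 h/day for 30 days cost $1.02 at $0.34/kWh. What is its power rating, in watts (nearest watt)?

Energy = $1.02 ÷ $0.34/kWh = 3 kWh
Runtime = 1 h/day × 30 days = 30 h
Power = 3 kWh ÷ 30 h = 0.1 kW = 100 W

100 W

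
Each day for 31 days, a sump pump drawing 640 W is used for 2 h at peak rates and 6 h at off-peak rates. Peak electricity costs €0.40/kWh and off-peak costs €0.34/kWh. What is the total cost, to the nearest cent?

Peak energy = 0.64 kW × 2 h × 31 = 39.68 kWh
Off-peak energy = 0.64 kW × 6 h × 31 = 119.04 kWh
Cost = 39.68 × €0.40 + 119.04 × €0.34 = €15.872 + €40.4736 = €56.35

€56.35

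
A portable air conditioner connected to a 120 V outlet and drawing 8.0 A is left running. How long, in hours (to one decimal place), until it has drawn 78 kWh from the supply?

81.3 h

Power = 8.0 A × 120 V = 960 W = 0.96 kW
Hours = 78 kWh ÷ 0.96 kW = 81.3 h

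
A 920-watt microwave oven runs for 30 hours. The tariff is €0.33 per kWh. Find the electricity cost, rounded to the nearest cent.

€9.11

Energy = 0.92 kW × 30 h = 27.6 kWh
Cost = 27.6 kWh × €0.33/kWh = €9.11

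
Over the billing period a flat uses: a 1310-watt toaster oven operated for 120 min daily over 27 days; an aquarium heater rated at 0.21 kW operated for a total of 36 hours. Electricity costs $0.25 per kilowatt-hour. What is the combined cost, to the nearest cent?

toaster oven: Runtime = 120 min × 27 = 3240 min = 54 h
toaster oven: 1.31 kW × 54 h = 70.74 kWh
aquarium heater: 0.21 kW × 36 h = 7.56 kWh
Total energy = 78.3 kWh
Cost = 78.3 × $0.25 = $19.58

$19.58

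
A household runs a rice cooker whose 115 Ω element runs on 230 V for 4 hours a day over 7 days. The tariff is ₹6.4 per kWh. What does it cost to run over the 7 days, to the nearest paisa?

₹82.43

Power = V²/R = 230²/115 = 460 W = 0.46 kW
Runtime = 4 h/day × 7 days = 28 h
Energy = 0.46 kW × 28 h = 12.88 kWh
Cost = 12.88 kWh × ₹6.4/kWh = ₹82.43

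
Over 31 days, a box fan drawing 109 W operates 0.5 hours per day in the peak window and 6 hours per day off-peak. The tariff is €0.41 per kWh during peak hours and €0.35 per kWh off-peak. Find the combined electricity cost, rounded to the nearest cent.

Peak energy = 0.109 kW × 0.5 h × 31 = 1.6895 kWh
Off-peak energy = 0.109 kW × 6 h × 31 = 20.274 kWh
Cost = 1.6895 × €0.41 + 20.274 × €0.35 = €0.692695 + €7.0959 = €7.79

€7.79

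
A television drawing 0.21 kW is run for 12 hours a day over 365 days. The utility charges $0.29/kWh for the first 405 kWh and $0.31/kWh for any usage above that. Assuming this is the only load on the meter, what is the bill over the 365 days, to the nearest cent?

$277.04

Runtime = 12 h/day × 365 days = 4380 h
Energy = 0.21 kW × 4380 h = 919.8 kWh
Tier 1 (0–405 kWh): 405 × $0.29 = $117.45
Above 405 kWh: 514.8 × $0.31 = $159.588
Bill = $277.04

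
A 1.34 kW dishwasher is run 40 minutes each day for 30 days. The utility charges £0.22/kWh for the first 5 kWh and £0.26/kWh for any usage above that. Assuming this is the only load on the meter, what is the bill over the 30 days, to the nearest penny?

£6.77

Runtime = 40 min × 30 = 1200 min = 20 h
Energy = 1.34 kW × 20 h = 26.8 kWh
Tier 1 (0–5 kWh): 5 × £0.22 = £1.1
Above 5 kWh: 21.8 × £0.26 = £5.668
Bill = £6.77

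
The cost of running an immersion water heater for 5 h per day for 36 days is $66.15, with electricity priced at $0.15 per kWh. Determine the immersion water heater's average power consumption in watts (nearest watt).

2450 W

Energy = $66.15 ÷ $0.15/kWh = 441 kWh
Runtime = 5 h/day × 36 days = 180 h
Power = 441 kWh ÷ 180 h = 2.45 kW = 2450 W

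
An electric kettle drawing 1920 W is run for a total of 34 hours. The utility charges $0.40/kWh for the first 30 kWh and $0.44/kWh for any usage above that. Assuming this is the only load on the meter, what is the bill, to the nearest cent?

$27.52

Energy = 1.92 kW × 34 h = 65.28 kWh
Tier 1 (0–30 kWh): 30 × $0.40 = $12
Above 30 kWh: 35.28 × $0.44 = $15.5232
Bill = $27.52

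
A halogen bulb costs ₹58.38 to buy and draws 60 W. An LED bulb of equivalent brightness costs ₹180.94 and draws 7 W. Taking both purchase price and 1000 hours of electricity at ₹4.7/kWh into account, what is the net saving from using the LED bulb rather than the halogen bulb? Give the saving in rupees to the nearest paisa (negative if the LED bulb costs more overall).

halogen bulb: ₹58.38 + (60/1000) kW × 1000 h × ₹4.7 = ₹58.38 + ₹282 = ₹340.38
LED bulb: ₹180.94 + (7/1000) kW × 1000 h × ₹4.7 = ₹180.94 + ₹32.9 = ₹213.84
Saving = ₹340.38 − ₹213.84 = ₹126.54

₹126.54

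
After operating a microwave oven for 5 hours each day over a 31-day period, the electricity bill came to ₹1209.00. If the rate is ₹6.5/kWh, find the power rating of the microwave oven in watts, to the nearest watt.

1200 W

Energy = ₹1209.00 ÷ ₹6.5/kWh = 186 kWh
Runtime = 5 h/day × 31 days = 155 h
Power = 186 kWh ÷ 155 h = 1.2 kW = 1200 W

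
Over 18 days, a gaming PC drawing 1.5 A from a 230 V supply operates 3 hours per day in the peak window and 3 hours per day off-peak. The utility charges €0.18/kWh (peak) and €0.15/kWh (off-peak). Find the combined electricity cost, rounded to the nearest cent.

€6.15

Power = 1.5 A × 230 V = 345 W = 0.345 kW
Peak energy = 0.345 kW × 3 h × 18 = 18.63 kWh
Off-peak energy = 0.345 kW × 3 h × 18 = 18.63 kWh
Cost = 18.63 × €0.18 + 18.63 × €0.15 = €3.3534 + €2.7945 = €6.15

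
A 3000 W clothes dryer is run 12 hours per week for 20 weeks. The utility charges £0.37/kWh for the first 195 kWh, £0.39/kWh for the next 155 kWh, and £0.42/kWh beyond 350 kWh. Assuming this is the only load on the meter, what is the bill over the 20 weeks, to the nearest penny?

£288.00

Runtime = 12 h/week × 20 weeks = 240 h
Energy = 3 kW × 240 h = 720 kWh
Tier 1 (0–195 kWh): 195 × £0.37 = £72.15
Tier 2 (195–350 kWh): 155 × £0.39 = £60.45
Above 350 kWh: 370 × £0.42 = £155.4
Bill = £288.00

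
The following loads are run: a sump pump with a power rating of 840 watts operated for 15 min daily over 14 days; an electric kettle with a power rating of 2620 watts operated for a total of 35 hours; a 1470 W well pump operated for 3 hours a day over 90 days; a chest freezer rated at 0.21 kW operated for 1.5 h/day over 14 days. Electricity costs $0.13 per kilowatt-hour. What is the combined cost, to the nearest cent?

$64.47

sump pump: Runtime = 15 min × 14 = 210 min = 3.5 h
sump pump: 0.84 kW × 3.5 h = 2.94 kWh
electric kettle: 2.62 kW × 35 h = 91.7 kWh
well pump: Runtime = 3 h/day × 90 days = 270 h
well pump: 1.47 kW × 270 h = 396.9 kWh
chest freezer: Runtime = 1.5 h/day × 14 days = 21 h
chest freezer: 0.21 kW × 21 h = 4.41 kWh
Total energy = 495.95 kWh
Cost = 495.95 × $0.13 = $64.47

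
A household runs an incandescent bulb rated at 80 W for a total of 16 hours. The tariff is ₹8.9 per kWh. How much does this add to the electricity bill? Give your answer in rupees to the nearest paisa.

₹11.39

Energy = 0.08 kW × 16 h = 1.28 kWh
Cost = 1.28 kWh × ₹8.9/kWh = ₹11.39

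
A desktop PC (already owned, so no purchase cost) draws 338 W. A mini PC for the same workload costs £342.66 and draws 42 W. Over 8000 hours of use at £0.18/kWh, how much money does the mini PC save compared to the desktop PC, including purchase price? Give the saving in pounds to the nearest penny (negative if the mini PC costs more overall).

desktop PC: £0.00 + (338/1000) kW × 8000 h × £0.18 = £0.00 + £486.72 = £486.72
mini PC: £342.66 + (42/1000) kW × 8000 h × £0.18 = £342.66 + £60.48 = £403.14
Saving = £486.72 − £403.14 = £83.58

£83.58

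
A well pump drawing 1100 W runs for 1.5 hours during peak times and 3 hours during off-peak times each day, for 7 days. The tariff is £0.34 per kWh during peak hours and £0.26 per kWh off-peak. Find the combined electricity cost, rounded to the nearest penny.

Peak energy = 1.1 kW × 1.5 h × 7 = 11.55 kWh
Off-peak energy = 1.1 kW × 3 h × 7 = 23.1 kWh
Cost = 11.55 × £0.34 + 23.1 × £0.26 = £3.927 + £6.006 = £9.93

£9.93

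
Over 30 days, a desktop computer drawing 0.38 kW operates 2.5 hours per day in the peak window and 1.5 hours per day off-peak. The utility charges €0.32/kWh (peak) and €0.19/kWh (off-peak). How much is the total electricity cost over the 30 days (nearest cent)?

€12.37

Peak energy = 0.38 kW × 2.5 h × 30 = 28.5 kWh
Off-peak energy = 0.38 kW × 1.5 h × 30 = 17.1 kWh
Cost = 28.5 × €0.32 + 17.1 × €0.19 = €9.12 + €3.249 = €12.37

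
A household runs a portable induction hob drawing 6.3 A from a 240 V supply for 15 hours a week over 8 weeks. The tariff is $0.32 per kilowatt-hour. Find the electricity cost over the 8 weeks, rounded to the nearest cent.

Power = 6.3 A × 240 V = 1512 W = 1.512 kW
Runtime = 15 h/week × 8 weeks = 120 h
Energy = 1.512 kW × 120 h = 181.44 kWh
Cost = 181.44 kWh × $0.32/kWh = $58.06

$58.06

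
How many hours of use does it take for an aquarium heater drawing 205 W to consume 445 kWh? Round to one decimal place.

Hours = 445 kWh ÷ 0.205 kW = 2170.7 h

2170.7 h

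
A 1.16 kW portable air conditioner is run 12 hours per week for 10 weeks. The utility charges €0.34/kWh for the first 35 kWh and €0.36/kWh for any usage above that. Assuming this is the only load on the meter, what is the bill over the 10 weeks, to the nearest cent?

€49.41

Runtime = 12 h/week × 10 weeks = 120 h
Energy = 1.16 kW × 120 h = 139.2 kWh
Tier 1 (0–35 kWh): 35 × €0.34 = €11.9
Above 35 kWh: 104.2 × €0.36 = €37.512
Bill = €49.41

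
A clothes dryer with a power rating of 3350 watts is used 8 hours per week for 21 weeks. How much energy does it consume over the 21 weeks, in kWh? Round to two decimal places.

Runtime = 8 h/week × 21 weeks = 168 h
Energy = 3.35 kW × 168 h = 562.8 kWh

562.80 kWh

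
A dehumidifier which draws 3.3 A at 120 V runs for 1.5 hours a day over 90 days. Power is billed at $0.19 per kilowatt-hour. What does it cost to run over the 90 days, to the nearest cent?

Power = 3.3 A × 120 V = 396 W = 0.396 kW
Runtime = 1.5 h/day × 90 days = 135 h
Energy = 0.396 kW × 135 h = 53.46 kWh
Cost = 53.46 kWh × $0.19/kWh = $10.16

$10.16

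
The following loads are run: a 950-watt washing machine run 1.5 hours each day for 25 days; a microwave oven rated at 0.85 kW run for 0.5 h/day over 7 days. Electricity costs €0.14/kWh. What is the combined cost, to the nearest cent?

€5.40

washing machine: Runtime = 1.5 h/day × 25 days = 37.5 h
washing machine: 0.95 kW × 37.5 h = 35.625 kWh
microwave oven: Runtime = 0.5 h/day × 7 days = 3.5 h
microwave oven: 0.85 kW × 3.5 h = 2.975 kWh
Total energy = 38.6 kWh
Cost = 38.6 × €0.14 = €5.40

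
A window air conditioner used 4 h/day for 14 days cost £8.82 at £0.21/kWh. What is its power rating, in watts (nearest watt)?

750 W

Energy = £8.82 ÷ £0.21/kWh = 42 kWh
Runtime = 4 h/day × 14 days = 56 h
Power = 42 kWh ÷ 56 h = 0.75 kW = 750 W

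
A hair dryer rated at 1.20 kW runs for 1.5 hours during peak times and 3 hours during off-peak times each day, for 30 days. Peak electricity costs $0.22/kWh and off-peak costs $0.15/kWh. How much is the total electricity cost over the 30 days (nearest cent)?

Peak energy = 1.2 kW × 1.5 h × 30 = 54 kWh
Off-peak energy = 1.2 kW × 3 h × 30 = 108 kWh
Cost = 54 × $0.22 + 108 × $0.15 = $11.88 + $16.2 = $28.08

$28.08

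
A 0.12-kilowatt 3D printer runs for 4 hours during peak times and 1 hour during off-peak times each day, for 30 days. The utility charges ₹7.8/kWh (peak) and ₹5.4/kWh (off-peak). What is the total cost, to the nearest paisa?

₹131.76

Peak energy = 0.12 kW × 4 h × 30 = 14.4 kWh
Off-peak energy = 0.12 kW × 1 h × 30 = 3.6 kWh
Cost = 14.4 × ₹7.8 + 3.6 × ₹5.4 = ₹112.32 + ₹19.44 = ₹131.76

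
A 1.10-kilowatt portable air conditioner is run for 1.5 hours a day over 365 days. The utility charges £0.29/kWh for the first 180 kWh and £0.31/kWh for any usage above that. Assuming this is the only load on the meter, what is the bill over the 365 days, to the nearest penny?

£183.10

Runtime = 1.5 h/day × 365 days = 547.5 h
Energy = 1.1 kW × 547.5 h = 602.25 kWh
Tier 1 (0–180 kWh): 180 × £0.29 = £52.2
Above 180 kWh: 422.25 × £0.31 = £130.8975
Bill = £183.10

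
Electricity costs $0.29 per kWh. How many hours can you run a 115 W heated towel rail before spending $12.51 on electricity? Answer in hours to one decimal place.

Energy available = $12.51 ÷ $0.29/kWh = 43.1379 kWh
Hours = 43.1379 kWh ÷ 0.115 kW = 375.1 h

375.1 h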